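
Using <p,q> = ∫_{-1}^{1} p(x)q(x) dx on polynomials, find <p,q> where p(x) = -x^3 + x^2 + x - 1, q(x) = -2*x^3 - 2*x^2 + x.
<p,q> = 4/7

Expand the product: p(x)·q(x) = 2*x^6 - 5*x^4 + x^3 + 3*x^2 - x.
∫_{-1}^{1} of each monomial x^k gives [2/(k+1) if k even, 0 if k odd]. Integrating term-by-term (or equivalently evaluating the antiderivative F(x) = 2*x^7/7 - x^5 + x^4/4 + x^3 - x^2/2 at the endpoints):
  F(1) − F(−1) = 1/28 − (-15/28) = 4/7.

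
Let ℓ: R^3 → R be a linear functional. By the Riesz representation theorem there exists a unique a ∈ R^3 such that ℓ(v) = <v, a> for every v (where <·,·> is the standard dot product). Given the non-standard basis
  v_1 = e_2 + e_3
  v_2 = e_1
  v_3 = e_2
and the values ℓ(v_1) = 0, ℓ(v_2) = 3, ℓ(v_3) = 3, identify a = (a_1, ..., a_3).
a = (3, 3, -3)

Write a = (a_1, ..., a_3) in the standard basis. For each basis vector v_i, ℓ(v_i) = <v_i, a> is a linear equation in the a_j's. Collect the n equations into a matrix system V a = ℓ, where row i of V is v_i (expressed in the standard basis). Since V is invertible (lower-triangular with 1s on the diagonal, up to permutation), solve by back-substitution:
  V =
[[0, 1, 1],
 [1, 0, 0],
 [0, 1, 0]]
  V a = (0, 3, 3)
Solving gives a = (3, 3, -3).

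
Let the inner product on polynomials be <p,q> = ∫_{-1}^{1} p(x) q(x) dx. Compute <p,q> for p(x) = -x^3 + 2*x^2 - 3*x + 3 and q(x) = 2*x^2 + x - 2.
<p,q> = -172/15

Expand the product: p(x)·q(x) = -2*x^5 + 3*x^4 - 2*x^3 - x^2 + 9*x - 6.
∫_{-1}^{1} of each monomial x^k gives [2/(k+1) if k even, 0 if k odd]. Integrating term-by-term (or equivalently evaluating the antiderivative F(x) = -x^6/3 + 3*x^5/5 - x^4/2 - x^3/3 + 9*x^2/2 - 6*x at the endpoints):
  F(1) − F(−1) = -31/15 − (47/5) = -172/15.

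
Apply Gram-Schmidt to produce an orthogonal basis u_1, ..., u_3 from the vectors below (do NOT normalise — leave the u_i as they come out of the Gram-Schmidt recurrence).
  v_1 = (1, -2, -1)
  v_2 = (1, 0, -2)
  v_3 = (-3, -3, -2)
Orthogonal basis:
  u_1 = (1, -2, -1)
  u_2 = (1/2, 1, -3/2)
  u_3 = (-76/21, -19/21, -38/21)

Apply the Gram-Schmidt recurrence
  u_1 = v_1
  u_i = v_i − Σ_{j<i} ((v_i · u_j) / (u_j · u_j)) · u_j.

Step by step this gives:
  u_1 = (1, -2, -1)
  u_2 = (1/2, 1, -3/2)
  u_3 = (-76/21, -19/21, -38/21)

Orthogonality check:
  u_2 · u_1 = 0 (should be 0)
  u_3 · u_1 = 0 (should be 0)
  u_3 · u_2 = 0 (should be 0)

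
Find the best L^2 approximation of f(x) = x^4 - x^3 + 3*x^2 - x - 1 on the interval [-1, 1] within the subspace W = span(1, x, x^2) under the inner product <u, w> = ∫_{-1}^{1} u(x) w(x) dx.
g(x) = 27*x^2/7 - 8*x/5 - 38/35

The best approximation g ∈ W is the orthogonal projection of f onto W. Writing g = a_0 + a_1 x + a_2 x^2, the coefficients solve the normal equations G · a = b where
  G_{ij} = <φ_i, φ_j> and b_i = <f, φ_i>, with φ_0 = 1, φ_1 = x, φ_2 = x^2.
G =
  [2, 0, 2/3]
  [0, 2/3, 0]
  [2/3, 0, 2/5],
b = (2/5, -16/15, 86/105).
Solving gives a_0 = -38/35, a_1 = -8/5, a_2 = 27/7, so
  g(x) = 27*x^2/7 - 8*x/5 - 38/35.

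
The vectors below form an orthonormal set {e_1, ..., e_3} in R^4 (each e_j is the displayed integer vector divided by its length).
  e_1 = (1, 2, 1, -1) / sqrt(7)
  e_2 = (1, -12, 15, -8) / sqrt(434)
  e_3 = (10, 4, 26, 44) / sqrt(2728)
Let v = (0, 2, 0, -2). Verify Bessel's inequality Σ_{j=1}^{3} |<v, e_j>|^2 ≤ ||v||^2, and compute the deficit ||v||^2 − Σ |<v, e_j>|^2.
Σ |<v, e_j>|^2 = 84/11; ||v||^2 = 8; deficit = 4/11

Write each e_j = u_j / sqrt(<u_j, u_j>) where u_j is the displayed integer vector. Then <v, e_j> = <v, u_j> / sqrt(<u_j, u_j>), so |<v, e_j>|^2 = <v, u_j>^2 / <u_j, u_j>.
Coefficients: <v, e_1> = 6/sqrt(7), <v, e_2> = -8/sqrt(434), <v, e_3> = -80/sqrt(2728).
Square and sum: Σ |<v, e_j>|^2 = 84/11.
Compute ||v||^2 = v·v = 8.
Deficit = 8 − 84/11 = 4/11 ≥ 0, confirming Bessel's inequality. (The deficit equals ||v − Σ <v,e_j> e_j||^2, the squared distance from v to span{e_j}.)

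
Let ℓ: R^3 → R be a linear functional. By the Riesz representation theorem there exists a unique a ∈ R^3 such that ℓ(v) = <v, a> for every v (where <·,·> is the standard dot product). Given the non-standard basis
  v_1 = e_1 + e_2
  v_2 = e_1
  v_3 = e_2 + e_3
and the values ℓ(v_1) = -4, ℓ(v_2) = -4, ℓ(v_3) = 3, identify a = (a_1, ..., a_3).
a = (-4, 0, 3)

Write a = (a_1, ..., a_3) in the standard basis. For each basis vector v_i, ℓ(v_i) = <v_i, a> is a linear equation in the a_j's. Collect the n equations into a matrix system V a = ℓ, where row i of V is v_i (expressed in the standard basis). Since V is invertible (lower-triangular with 1s on the diagonal, up to permutation), solve by back-substitution:
  V =
[[1, 1, 0],
 [1, 0, 0],
 [0, 1, 1]]
  V a = (-4, -4, 3)
Solving gives a = (-4, 0, 3).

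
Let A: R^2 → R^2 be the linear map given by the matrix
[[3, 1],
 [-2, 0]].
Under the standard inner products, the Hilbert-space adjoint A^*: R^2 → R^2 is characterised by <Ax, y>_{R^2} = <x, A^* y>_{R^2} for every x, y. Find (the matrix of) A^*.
A^* = A^T =
[[3, -2],
 [1, 0]]

For real matrices with standard dot products, the defining identity <Ax, y> = <x, A^* y> gives (Ax)^T y = x^T (A^*) y, i.e. x^T A^T y = x^T (A^*) y. Since this holds for all x, y, we must have A^* = A^T. Therefore
A^* =
[[3, -2],
 [1, 0]].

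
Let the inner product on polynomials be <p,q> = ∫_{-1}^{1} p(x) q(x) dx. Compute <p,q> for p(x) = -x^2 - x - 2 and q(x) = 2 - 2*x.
<p,q> = -8

Expand the product: p(x)·q(x) = 2*x^3 + 2*x - 4.
∫_{-1}^{1} of each monomial x^k gives [2/(k+1) if k even, 0 if k odd]. Integrating term-by-term (or equivalently evaluating the antiderivative F(x) = x^4/2 + x^2 - 4*x at the endpoints):
  F(1) − F(−1) = -5/2 − (11/2) = -8.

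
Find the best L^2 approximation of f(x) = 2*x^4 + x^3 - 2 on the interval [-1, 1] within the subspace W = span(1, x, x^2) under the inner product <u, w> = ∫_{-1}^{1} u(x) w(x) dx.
g(x) = 12*x^2/7 + 3*x/5 - 76/35

The best approximation g ∈ W is the orthogonal projection of f onto W. Writing g = a_0 + a_1 x + a_2 x^2, the coefficients solve the normal equations G · a = b where
  G_{ij} = <φ_i, φ_j> and b_i = <f, φ_i>, with φ_0 = 1, φ_1 = x, φ_2 = x^2.
G =
  [2, 0, 2/3]
  [0, 2/3, 0]
  [2/3, 0, 2/5],
b = (-16/5, 2/5, -16/21).
Solving gives a_0 = -76/35, a_1 = 3/5, a_2 = 12/7, so
  g(x) = 12*x^2/7 + 3*x/5 - 76/35.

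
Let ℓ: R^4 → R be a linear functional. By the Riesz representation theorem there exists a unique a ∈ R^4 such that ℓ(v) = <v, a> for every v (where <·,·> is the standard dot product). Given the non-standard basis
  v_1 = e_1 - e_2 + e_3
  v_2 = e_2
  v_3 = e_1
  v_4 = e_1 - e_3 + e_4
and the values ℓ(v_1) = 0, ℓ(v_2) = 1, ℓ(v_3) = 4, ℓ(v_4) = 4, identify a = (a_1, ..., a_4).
a = (4, 1, -3, -3)

Write a = (a_1, ..., a_4) in the standard basis. For each basis vector v_i, ℓ(v_i) = <v_i, a> is a linear equation in the a_j's. Collect the n equations into a matrix system V a = ℓ, where row i of V is v_i (expressed in the standard basis). Since V is invertible (lower-triangular with 1s on the diagonal, up to permutation), solve by back-substitution:
  V =
[[1, -1, 1, 0],
 [0, 1, 0, 0],
 [1, 0, 0, 0],
 [1, 0, -1, 1]]
  V a = (0, 1, 4, 4)
Solving gives a = (4, 1, -3, -3).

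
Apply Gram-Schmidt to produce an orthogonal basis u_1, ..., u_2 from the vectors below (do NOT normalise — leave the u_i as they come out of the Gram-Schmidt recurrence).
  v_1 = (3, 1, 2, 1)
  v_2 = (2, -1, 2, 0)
Orthogonal basis:
  u_1 = (3, 1, 2, 1)
  u_2 = (1/5, -8/5, 4/5, -3/5)

Apply the Gram-Schmidt recurrence
  u_1 = v_1
  u_i = v_i − Σ_{j<i} ((v_i · u_j) / (u_j · u_j)) · u_j.

Step by step this gives:
  u_1 = (3, 1, 2, 1)
  u_2 = (1/5, -8/5, 4/5, -3/5)

Orthogonality check:
  u_2 · u_1 = 0 (should be 0)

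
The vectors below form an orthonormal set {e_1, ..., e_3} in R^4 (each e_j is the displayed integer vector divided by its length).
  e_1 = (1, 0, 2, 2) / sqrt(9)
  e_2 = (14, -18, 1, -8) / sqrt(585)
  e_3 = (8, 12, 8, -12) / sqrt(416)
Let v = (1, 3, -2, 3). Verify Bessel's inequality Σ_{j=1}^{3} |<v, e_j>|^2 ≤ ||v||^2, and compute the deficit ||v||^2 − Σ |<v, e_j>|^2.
Σ |<v, e_j>|^2 = 43/5; ||v||^2 = 23; deficit = 72/5

Write each e_j = u_j / sqrt(<u_j, u_j>) where u_j is the displayed integer vector. Then <v, e_j> = <v, u_j> / sqrt(<u_j, u_j>), so |<v, e_j>|^2 = <v, u_j>^2 / <u_j, u_j>.
Coefficients: <v, e_1> = 3/sqrt(9), <v, e_2> = -66/sqrt(585), <v, e_3> = -8/sqrt(416).
Square and sum: Σ |<v, e_j>|^2 = 43/5.
Compute ||v||^2 = v·v = 23.
Deficit = 23 − 43/5 = 72/5 ≥ 0, confirming Bessel's inequality. (The deficit equals ||v − Σ <v,e_j> e_j||^2, the squared distance from v to span{e_j}.)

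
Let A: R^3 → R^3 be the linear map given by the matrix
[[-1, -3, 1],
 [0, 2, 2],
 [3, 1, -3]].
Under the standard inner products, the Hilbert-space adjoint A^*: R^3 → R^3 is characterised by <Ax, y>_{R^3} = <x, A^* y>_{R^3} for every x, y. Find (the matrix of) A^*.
A^* = A^T =
[[-1, 0, 3],
 [-3, 2, 1],
 [1, 2, -3]]

For real matrices with standard dot products, the defining identity <Ax, y> = <x, A^* y> gives (Ax)^T y = x^T (A^*) y, i.e. x^T A^T y = x^T (A^*) y. Since this holds for all x, y, we must have A^* = A^T. Therefore
A^* =
[[-1, 0, 3],
 [-3, 2, 1],
 [1, 2, -3]].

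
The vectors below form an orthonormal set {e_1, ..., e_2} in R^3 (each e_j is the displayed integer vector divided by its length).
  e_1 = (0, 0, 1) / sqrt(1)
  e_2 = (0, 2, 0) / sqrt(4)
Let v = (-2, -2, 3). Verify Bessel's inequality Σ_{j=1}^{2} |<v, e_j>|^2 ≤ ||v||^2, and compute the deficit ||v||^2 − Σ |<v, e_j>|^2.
Σ |<v, e_j>|^2 = 13; ||v||^2 = 17; deficit = 4

Write each e_j = u_j / sqrt(<u_j, u_j>) where u_j is the displayed integer vector. Then <v, e_j> = <v, u_j> / sqrt(<u_j, u_j>), so |<v, e_j>|^2 = <v, u_j>^2 / <u_j, u_j>.
Coefficients: <v, e_1> = 3/sqrt(1), <v, e_2> = -4/sqrt(4).
Square and sum: Σ |<v, e_j>|^2 = 13.
Compute ||v||^2 = v·v = 17.
Deficit = 17 − 13 = 4 ≥ 0, confirming Bessel's inequality. (The deficit equals ||v − Σ <v,e_j> e_j||^2, the squared distance from v to span{e_j}.)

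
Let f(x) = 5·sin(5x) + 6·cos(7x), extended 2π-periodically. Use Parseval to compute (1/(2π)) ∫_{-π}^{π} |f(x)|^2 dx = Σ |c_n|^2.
Σ |c_n|^2 = 61/2

Expand |f|^2 and use orthogonality of {sin(nx), cos(mx)} on [-π, π]:
  ∫_{-π}^{π} sin(nx)^2 dx = π, ∫ cos(mx)^2 dx = π, and cross terms integrate to 0.
So ∫_{-π}^{π} f(x)^2 dx = 5^2 · π + 6^2 · π = (25 + 36)π.
Divide by 2π: (25 + 36)/2 = 61/2.
By Parseval, this equals Σ |c_n|^2.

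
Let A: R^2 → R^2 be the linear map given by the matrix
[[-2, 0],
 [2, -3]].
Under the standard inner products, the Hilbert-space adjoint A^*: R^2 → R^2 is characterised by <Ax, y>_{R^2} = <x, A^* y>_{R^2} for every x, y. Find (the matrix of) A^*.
A^* = A^T =
[[-2, 2],
 [0, -3]]

For real matrices with standard dot products, the defining identity <Ax, y> = <x, A^* y> gives (Ax)^T y = x^T (A^*) y, i.e. x^T A^T y = x^T (A^*) y. Since this holds for all x, y, we must have A^* = A^T. Therefore
A^* =
[[-2, 2],
 [0, -3]].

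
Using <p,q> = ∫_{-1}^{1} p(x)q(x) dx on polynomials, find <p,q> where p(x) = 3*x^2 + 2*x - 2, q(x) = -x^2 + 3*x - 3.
<p,q> = 152/15

Expand the product: p(x)·q(x) = -3*x^4 + 7*x^3 - x^2 - 12*x + 6.
∫_{-1}^{1} of each monomial x^k gives [2/(k+1) if k even, 0 if k odd]. Integrating term-by-term (or equivalently evaluating the antiderivative F(x) = -3*x^5/5 + 7*x^4/4 - x^3/3 - 6*x^2 + 6*x at the endpoints):
  F(1) − F(−1) = 49/60 − (-559/60) = 152/15.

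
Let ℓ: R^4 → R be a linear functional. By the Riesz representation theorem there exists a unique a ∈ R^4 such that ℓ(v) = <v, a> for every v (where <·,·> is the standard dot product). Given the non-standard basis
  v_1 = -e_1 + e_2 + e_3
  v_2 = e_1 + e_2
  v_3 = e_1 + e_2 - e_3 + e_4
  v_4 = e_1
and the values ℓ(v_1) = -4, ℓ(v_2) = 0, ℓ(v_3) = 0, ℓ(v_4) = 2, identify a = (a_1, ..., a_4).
a = (2, -2, 0, 0)

Write a = (a_1, ..., a_4) in the standard basis. For each basis vector v_i, ℓ(v_i) = <v_i, a> is a linear equation in the a_j's. Collect the n equations into a matrix system V a = ℓ, where row i of V is v_i (expressed in the standard basis). Since V is invertible (lower-triangular with 1s on the diagonal, up to permutation), solve by back-substitution:
  V =
[[-1, 1, 1, 0],
 [1, 1, 0, 0],
 [1, 1, -1, 1],
 [1, 0, 0, 0]]
  V a = (-4, 0, 0, 2)
Solving gives a = (2, -2, 0, 0).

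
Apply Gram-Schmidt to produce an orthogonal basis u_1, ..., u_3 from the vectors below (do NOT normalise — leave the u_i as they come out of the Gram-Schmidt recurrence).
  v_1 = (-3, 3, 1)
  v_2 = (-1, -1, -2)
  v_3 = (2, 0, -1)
Orthogonal basis:
  u_1 = (-3, 3, 1)
  u_2 = (-25/19, -13/19, -36/19)
  u_3 = (8/11, 56/55, -48/55)

Apply the Gram-Schmidt recurrence
  u_1 = v_1
  u_i = v_i − Σ_{j<i} ((v_i · u_j) / (u_j · u_j)) · u_j.

Step by step this gives:
  u_1 = (-3, 3, 1)
  u_2 = (-25/19, -13/19, -36/19)
  u_3 = (8/11, 56/55, -48/55)

Orthogonality check:
  u_2 · u_1 = 0 (should be 0)
  u_3 · u_1 = 0 (should be 0)
  u_3 · u_2 = 0 (should be 0)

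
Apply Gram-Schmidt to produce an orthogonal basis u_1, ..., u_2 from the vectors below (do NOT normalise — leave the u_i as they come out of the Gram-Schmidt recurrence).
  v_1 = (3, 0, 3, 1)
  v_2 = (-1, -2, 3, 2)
Orthogonal basis:
  u_1 = (3, 0, 3, 1)
  u_2 = (-43/19, -2, 33/19, 30/19)

Apply the Gram-Schmidt recurrence
  u_1 = v_1
  u_i = v_i − Σ_{j<i} ((v_i · u_j) / (u_j · u_j)) · u_j.

Step by step this gives:
  u_1 = (3, 0, 3, 1)
  u_2 = (-43/19, -2, 33/19, 30/19)

Orthogonality check:
  u_2 · u_1 = 0 (should be 0)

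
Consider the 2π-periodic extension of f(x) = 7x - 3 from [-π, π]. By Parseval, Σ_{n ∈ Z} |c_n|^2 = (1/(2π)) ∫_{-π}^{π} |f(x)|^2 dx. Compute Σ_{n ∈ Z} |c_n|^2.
Σ |c_n|^2 = 49π^2/3 + 9

Expand and integrate term by term over [-π, π]:
  ∫ (7x)^2 dx = 49·(2π^3/3); ∫ 2·7·(-3)·x dx = 0 (odd integrand); ∫ (-3)^2 dx = 9·2π.
So (1/(2π)) ∫_{-π}^{π} (7x - 3)^2 dx = 49π^2/3 + 9 = 49π^2/3 + 9.
Parseval ⇒ Σ |c_n|^2 = 49π^2/3 + 9.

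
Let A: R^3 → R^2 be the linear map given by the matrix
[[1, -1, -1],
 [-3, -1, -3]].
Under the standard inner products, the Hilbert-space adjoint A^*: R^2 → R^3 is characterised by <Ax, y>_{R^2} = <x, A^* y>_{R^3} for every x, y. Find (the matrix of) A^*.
A^* = A^T =
[[1, -3],
 [-1, -1],
 [-1, -3]]

For real matrices with standard dot products, the defining identity <Ax, y> = <x, A^* y> gives (Ax)^T y = x^T (A^*) y, i.e. x^T A^T y = x^T (A^*) y. Since this holds for all x, y, we must have A^* = A^T. Therefore
A^* =
[[1, -3],
 [-1, -1],
 [-1, -3]].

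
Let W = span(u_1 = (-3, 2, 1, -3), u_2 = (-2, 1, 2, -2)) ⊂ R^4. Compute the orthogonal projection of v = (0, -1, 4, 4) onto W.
proj_W(v) = (68/43, -91/43, 160/43, 68/43)

Set up U = [u_1 | ... | u_2] ∈ R^(4×2). The projector onto W = col(U) is P = U (U^T U)^(-1) U^T.
Compute U^T U =
  [23, 16]
  [16, 13],
and U^T v = (-10, -1).
Solve U^T U · c = U^T v for the coefficients: c = (-114/43, 137/43). The projection is proj_W(v) = U c.
Check: (v - proj_W(v)) · u_1 = 0  (should be 0).
Check: (v - proj_W(v)) · u_2 = 0  (should be 0).
Result: proj_W(v) = (68/43, -91/43, 160/43, 68/43).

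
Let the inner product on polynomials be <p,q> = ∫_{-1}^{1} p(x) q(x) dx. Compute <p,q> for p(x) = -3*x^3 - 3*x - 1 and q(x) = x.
<p,q> = -16/5

Expand the product: p(x)·q(x) = -3*x^4 - 3*x^2 - x.
∫_{-1}^{1} of each monomial x^k gives [2/(k+1) if k even, 0 if k odd]. Integrating term-by-term (or equivalently evaluating the antiderivative F(x) = -3*x^5/5 - x^3 - x^2/2 at the endpoints):
  F(1) − F(−1) = -21/10 − (11/10) = -16/5.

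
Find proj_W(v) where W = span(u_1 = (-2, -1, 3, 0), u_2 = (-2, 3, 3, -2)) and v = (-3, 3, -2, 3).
proj_W(v) = (3/11, 27/22, -9/22, -6/11)

Set up U = [u_1 | ... | u_2] ∈ R^(4×2). The projector onto W = col(U) is P = U (U^T U)^(-1) U^T.
Compute U^T U =
  [14, 10]
  [10, 26],
and U^T v = (-3, 3).
Solve U^T U · c = U^T v for the coefficients: c = (-9/22, 3/11). The projection is proj_W(v) = U c.
Check: (v - proj_W(v)) · u_1 = 0  (should be 0).
Check: (v - proj_W(v)) · u_2 = 0  (should be 0).
Result: proj_W(v) = (3/11, 27/22, -9/22, -6/11).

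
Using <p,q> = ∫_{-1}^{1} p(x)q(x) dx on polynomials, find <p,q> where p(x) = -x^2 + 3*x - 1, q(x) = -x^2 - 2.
<p,q> = 32/5

Expand the product: p(x)·q(x) = x^4 - 3*x^3 + 3*x^2 - 6*x + 2.
∫_{-1}^{1} of each monomial x^k gives [2/(k+1) if k even, 0 if k odd]. Integrating term-by-term (or equivalently evaluating the antiderivative F(x) = x^5/5 - 3*x^4/4 + x^3 - 3*x^2 + 2*x at the endpoints):
  F(1) − F(−1) = -11/20 − (-139/20) = 32/5.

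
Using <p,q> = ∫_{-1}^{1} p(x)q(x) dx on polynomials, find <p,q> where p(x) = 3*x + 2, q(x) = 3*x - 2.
<p,q> = -2

Expand the product: p(x)·q(x) = 9*x^2 - 4.
∫_{-1}^{1} of each monomial x^k gives [2/(k+1) if k even, 0 if k odd]. Integrating term-by-term (or equivalently evaluating the antiderivative F(x) = 3*x^3 - 4*x at the endpoints):
  F(1) − F(−1) = -1 − (1) = -2.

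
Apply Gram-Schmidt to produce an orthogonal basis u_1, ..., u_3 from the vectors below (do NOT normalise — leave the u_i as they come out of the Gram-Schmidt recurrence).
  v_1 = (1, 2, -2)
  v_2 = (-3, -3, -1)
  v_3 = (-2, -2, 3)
Orthogonal basis:
  u_1 = (1, 2, -2)
  u_2 = (-20/9, -13/9, -23/9)
  u_3 = (-44/61, 77/122, 33/122)

Apply the Gram-Schmidt recurrence
  u_1 = v_1
  u_i = v_i − Σ_{j<i} ((v_i · u_j) / (u_j · u_j)) · u_j.

Step by step this gives:
  u_1 = (1, 2, -2)
  u_2 = (-20/9, -13/9, -23/9)
  u_3 = (-44/61, 77/122, 33/122)

Orthogonality check:
  u_2 · u_1 = 0 (should be 0)
  u_3 · u_1 = 0 (should be 0)
  u_3 · u_2 = 0 (should be 0)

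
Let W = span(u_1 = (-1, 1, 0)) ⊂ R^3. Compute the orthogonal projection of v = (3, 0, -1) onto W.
proj_W(v) = (3/2, -3/2, 0)

Set up U = [u_1 | ... | u_1] ∈ R^(3×1). The projector onto W = col(U) is P = U (U^T U)^(-1) U^T.
Compute U^T U =
  [2],
and U^T v = (-3).
Solve U^T U · c = U^T v for the coefficients: c = (-3/2). The projection is proj_W(v) = U c.
Check: (v - proj_W(v)) · u_1 = 0  (should be 0).
Result: proj_W(v) = (3/2, -3/2, 0).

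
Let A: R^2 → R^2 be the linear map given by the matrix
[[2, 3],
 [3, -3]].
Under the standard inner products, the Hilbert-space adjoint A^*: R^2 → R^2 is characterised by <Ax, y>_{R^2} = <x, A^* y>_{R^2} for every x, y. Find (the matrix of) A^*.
A^* = A^T =
[[2, 3],
 [3, -3]]

For real matrices with standard dot products, the defining identity <Ax, y> = <x, A^* y> gives (Ax)^T y = x^T (A^*) y, i.e. x^T A^T y = x^T (A^*) y. Since this holds for all x, y, we must have A^* = A^T. Therefore
A^* =
[[2, 3],
 [3, -3]].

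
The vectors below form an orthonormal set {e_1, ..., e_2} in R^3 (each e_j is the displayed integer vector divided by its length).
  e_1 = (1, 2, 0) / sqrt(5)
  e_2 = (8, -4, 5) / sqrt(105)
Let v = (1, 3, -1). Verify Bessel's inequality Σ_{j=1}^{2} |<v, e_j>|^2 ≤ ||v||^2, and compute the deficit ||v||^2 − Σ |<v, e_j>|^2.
Σ |<v, e_j>|^2 = 74/7; ||v||^2 = 11; deficit = 3/7

Write each e_j = u_j / sqrt(<u_j, u_j>) where u_j is the displayed integer vector. Then <v, e_j> = <v, u_j> / sqrt(<u_j, u_j>), so |<v, e_j>|^2 = <v, u_j>^2 / <u_j, u_j>.
Coefficients: <v, e_1> = 7/sqrt(5), <v, e_2> = -9/sqrt(105).
Square and sum: Σ |<v, e_j>|^2 = 74/7.
Compute ||v||^2 = v·v = 11.
Deficit = 11 − 74/7 = 3/7 ≥ 0, confirming Bessel's inequality. (The deficit equals ||v − Σ <v,e_j> e_j||^2, the squared distance from v to span{e_j}.)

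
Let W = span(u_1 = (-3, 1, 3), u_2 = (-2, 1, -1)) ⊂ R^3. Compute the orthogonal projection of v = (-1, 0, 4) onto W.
proj_W(v) = (-1, 0, 4)

Set up U = [u_1 | ... | u_2] ∈ R^(3×2). The projector onto W = col(U) is P = U (U^T U)^(-1) U^T.
Compute U^T U =
  [19, 4]
  [4, 6],
and U^T v = (15, -2).
Solve U^T U · c = U^T v for the coefficients: c = (1, -1). The projection is proj_W(v) = U c.
Check: (v - proj_W(v)) · u_1 = 0  (should be 0).
Check: (v - proj_W(v)) · u_2 = 0  (should be 0).
Result: proj_W(v) = (-1, 0, 4).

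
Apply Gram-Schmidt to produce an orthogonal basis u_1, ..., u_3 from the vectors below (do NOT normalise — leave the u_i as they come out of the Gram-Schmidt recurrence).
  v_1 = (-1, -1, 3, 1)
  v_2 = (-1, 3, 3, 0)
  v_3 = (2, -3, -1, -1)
Orthogonal basis:
  u_1 = (-1, -1, 3, 1)
  u_2 = (-5/12, 43/12, 5/4, -7/12)
  u_3 = (252/179, -55/179, 139/179, -220/179)

Apply the Gram-Schmidt recurrence
  u_1 = v_1
  u_i = v_i − Σ_{j<i} ((v_i · u_j) / (u_j · u_j)) · u_j.

Step by step this gives:
  u_1 = (-1, -1, 3, 1)
  u_2 = (-5/12, 43/12, 5/4, -7/12)
  u_3 = (252/179, -55/179, 139/179, -220/179)

Orthogonality check:
  u_2 · u_1 = 0 (should be 0)
  u_3 · u_1 = 0 (should be 0)
  u_3 · u_2 = 0 (should be 0)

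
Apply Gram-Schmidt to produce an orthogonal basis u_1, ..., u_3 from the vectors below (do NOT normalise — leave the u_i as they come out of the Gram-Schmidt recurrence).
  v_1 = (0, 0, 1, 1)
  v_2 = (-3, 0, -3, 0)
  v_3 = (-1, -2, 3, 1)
Orthogonal basis:
  u_1 = (0, 0, 1, 1)
  u_2 = (-3, 0, -3/2, 3/2)
  u_3 = (-1, -2, 1, -1)

Apply the Gram-Schmidt recurrence
  u_1 = v_1
  u_i = v_i − Σ_{j<i} ((v_i · u_j) / (u_j · u_j)) · u_j.

Step by step this gives:
  u_1 = (0, 0, 1, 1)
  u_2 = (-3, 0, -3/2, 3/2)
  u_3 = (-1, -2, 1, -1)

Orthogonality check:
  u_2 · u_1 = 0 (should be 0)
  u_3 · u_1 = 0 (should be 0)
  u_3 · u_2 = 0 (should be 0)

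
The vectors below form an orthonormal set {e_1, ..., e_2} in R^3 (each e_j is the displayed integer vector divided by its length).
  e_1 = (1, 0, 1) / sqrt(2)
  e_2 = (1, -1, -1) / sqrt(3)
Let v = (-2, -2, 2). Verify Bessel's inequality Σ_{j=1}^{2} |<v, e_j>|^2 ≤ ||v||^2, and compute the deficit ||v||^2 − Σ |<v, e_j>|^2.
Σ |<v, e_j>|^2 = 4/3; ||v||^2 = 12; deficit = 32/3

Write each e_j = u_j / sqrt(<u_j, u_j>) where u_j is the displayed integer vector. Then <v, e_j> = <v, u_j> / sqrt(<u_j, u_j>), so |<v, e_j>|^2 = <v, u_j>^2 / <u_j, u_j>.
Coefficients: <v, e_1> = 0/sqrt(2), <v, e_2> = -2/sqrt(3).
Square and sum: Σ |<v, e_j>|^2 = 4/3.
Compute ||v||^2 = v·v = 12.
Deficit = 12 − 4/3 = 32/3 ≥ 0, confirming Bessel's inequality. (The deficit equals ||v − Σ <v,e_j> e_j||^2, the squared distance from v to span{e_j}.)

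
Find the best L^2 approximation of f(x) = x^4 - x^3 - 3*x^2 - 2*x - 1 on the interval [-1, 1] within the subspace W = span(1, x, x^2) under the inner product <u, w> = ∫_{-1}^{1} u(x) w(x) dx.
g(x) = -15*x^2/7 - 13*x/5 - 38/35

The best approximation g ∈ W is the orthogonal projection of f onto W. Writing g = a_0 + a_1 x + a_2 x^2, the coefficients solve the normal equations G · a = b where
  G_{ij} = <φ_i, φ_j> and b_i = <f, φ_i>, with φ_0 = 1, φ_1 = x, φ_2 = x^2.
G =
  [2, 0, 2/3]
  [0, 2/3, 0]
  [2/3, 0, 2/5],
b = (-18/5, -26/15, -166/105).
Solving gives a_0 = -38/35, a_1 = -13/5, a_2 = -15/7, so
  g(x) = -15*x^2/7 - 13*x/5 - 38/35.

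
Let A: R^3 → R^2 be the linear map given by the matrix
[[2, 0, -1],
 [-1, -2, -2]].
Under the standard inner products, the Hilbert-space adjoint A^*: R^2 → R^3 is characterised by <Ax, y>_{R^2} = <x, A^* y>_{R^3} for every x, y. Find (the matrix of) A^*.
A^* = A^T =
[[2, -1],
 [0, -2],
 [-1, -2]]

For real matrices with standard dot products, the defining identity <Ax, y> = <x, A^* y> gives (Ax)^T y = x^T (A^*) y, i.e. x^T A^T y = x^T (A^*) y. Since this holds for all x, y, we must have A^* = A^T. Therefore
A^* =
[[2, -1],
 [0, -2],
 [-1, -2]].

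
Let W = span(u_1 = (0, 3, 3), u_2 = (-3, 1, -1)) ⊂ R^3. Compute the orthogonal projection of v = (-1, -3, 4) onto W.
proj_W(v) = (12/11, 3/22, 19/22)

Set up U = [u_1 | ... | u_2] ∈ R^(3×2). The projector onto W = col(U) is P = U (U^T U)^(-1) U^T.
Compute U^T U =
  [18, 0]
  [0, 11],
and U^T v = (3, -4).
Solve U^T U · c = U^T v for the coefficients: c = (1/6, -4/11). The projection is proj_W(v) = U c.
Check: (v - proj_W(v)) · u_1 = 0  (should be 0).
Check: (v - proj_W(v)) · u_2 = 0  (should be 0).
Result: proj_W(v) = (12/11, 3/22, 19/22).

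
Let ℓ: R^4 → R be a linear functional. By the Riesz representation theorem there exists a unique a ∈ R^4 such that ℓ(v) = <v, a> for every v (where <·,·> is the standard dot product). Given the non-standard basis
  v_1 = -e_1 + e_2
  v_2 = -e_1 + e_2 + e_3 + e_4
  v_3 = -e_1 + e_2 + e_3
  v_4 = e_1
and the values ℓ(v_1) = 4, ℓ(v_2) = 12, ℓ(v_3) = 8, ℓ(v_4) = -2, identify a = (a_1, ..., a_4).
a = (-2, 2, 4, 4)

Write a = (a_1, ..., a_4) in the standard basis. For each basis vector v_i, ℓ(v_i) = <v_i, a> is a linear equation in the a_j's. Collect the n equations into a matrix system V a = ℓ, where row i of V is v_i (expressed in the standard basis). Since V is invertible (lower-triangular with 1s on the diagonal, up to permutation), solve by back-substitution:
  V =
[[-1, 1, 0, 0],
 [-1, 1, 1, 1],
 [-1, 1, 1, 0],
 [1, 0, 0, 0]]
  V a = (4, 12, 8, -2)
Solving gives a = (-2, 2, 4, 4).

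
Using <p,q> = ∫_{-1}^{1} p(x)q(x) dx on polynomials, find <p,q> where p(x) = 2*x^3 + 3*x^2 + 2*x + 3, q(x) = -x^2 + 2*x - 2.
<p,q> = -224/15

Expand the product: p(x)·q(x) = -2*x^5 + x^4 - 5*x^2 + 2*x - 6.
∫_{-1}^{1} of each monomial x^k gives [2/(k+1) if k even, 0 if k odd]. Integrating term-by-term (or equivalently evaluating the antiderivative F(x) = -x^6/3 + x^5/5 - 5*x^3/3 + x^2 - 6*x at the endpoints):
  F(1) − F(−1) = -34/5 − (122/15) = -224/15.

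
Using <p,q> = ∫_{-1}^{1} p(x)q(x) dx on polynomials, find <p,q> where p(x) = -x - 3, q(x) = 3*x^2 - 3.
<p,q> = 12

Expand the product: p(x)·q(x) = -3*x^3 - 9*x^2 + 3*x + 9.
∫_{-1}^{1} of each monomial x^k gives [2/(k+1) if k even, 0 if k odd]. Integrating term-by-term (or equivalently evaluating the antiderivative F(x) = -3*x^4/4 - 3*x^3 + 3*x^2/2 + 9*x at the endpoints):
  F(1) − F(−1) = 27/4 − (-21/4) = 12.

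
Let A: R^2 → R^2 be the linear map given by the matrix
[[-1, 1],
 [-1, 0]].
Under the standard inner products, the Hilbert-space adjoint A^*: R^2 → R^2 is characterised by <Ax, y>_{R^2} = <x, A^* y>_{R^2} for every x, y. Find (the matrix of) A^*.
A^* = A^T =
[[-1, -1],
 [1, 0]]

For real matrices with standard dot products, the defining identity <Ax, y> = <x, A^* y> gives (Ax)^T y = x^T (A^*) y, i.e. x^T A^T y = x^T (A^*) y. Since this holds for all x, y, we must have A^* = A^T. Therefore
A^* =
[[-1, -1],
 [1, 0]].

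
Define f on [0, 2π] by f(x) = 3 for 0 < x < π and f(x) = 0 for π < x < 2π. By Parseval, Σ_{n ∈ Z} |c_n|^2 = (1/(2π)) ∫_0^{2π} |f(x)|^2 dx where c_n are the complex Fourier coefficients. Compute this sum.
Σ |c_n|^2 = 9/2

Parseval equates the L^2 energy of f (normalised by 1/(2π)) with the ℓ^2 sum of its Fourier coefficients: (1/(2π)) ∫_0^{2π} |f|^2 = Σ |c_n|^2.
Compute the left side: (1/(2π)) [∫_0^π 3^2 dx + ∫_π^{2π} 0^2 dx] = (1/(2π)) · (9π + 0π) = (9 + 0)/2 = 9/2.
So Σ_{n ∈ Z} |c_n|^2 = 9/2.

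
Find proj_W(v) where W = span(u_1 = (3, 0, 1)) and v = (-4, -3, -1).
proj_W(v) = (-39/10, 0, -13/10)

Set up U = [u_1 | ... | u_1] ∈ R^(3×1). The projector onto W = col(U) is P = U (U^T U)^(-1) U^T.
Compute U^T U =
  [10],
and U^T v = (-13).
Solve U^T U · c = U^T v for the coefficients: c = (-13/10). The projection is proj_W(v) = U c.
Check: (v - proj_W(v)) · u_1 = 0  (should be 0).
Result: proj_W(v) = (-39/10, 0, -13/10).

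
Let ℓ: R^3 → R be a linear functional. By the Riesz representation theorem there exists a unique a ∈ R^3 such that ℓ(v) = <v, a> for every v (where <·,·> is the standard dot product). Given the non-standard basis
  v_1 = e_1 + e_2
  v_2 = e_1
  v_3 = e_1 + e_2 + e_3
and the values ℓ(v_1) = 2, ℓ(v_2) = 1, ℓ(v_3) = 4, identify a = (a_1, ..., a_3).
a = (1, 1, 2)

Write a = (a_1, ..., a_3) in the standard basis. For each basis vector v_i, ℓ(v_i) = <v_i, a> is a linear equation in the a_j's. Collect the n equations into a matrix system V a = ℓ, where row i of V is v_i (expressed in the standard basis). Since V is invertible (lower-triangular with 1s on the diagonal, up to permutation), solve by back-substitution:
  V =
[[1, 1, 0],
 [1, 0, 0],
 [1, 1, 1]]
  V a = (2, 1, 4)
Solving gives a = (1, 1, 2).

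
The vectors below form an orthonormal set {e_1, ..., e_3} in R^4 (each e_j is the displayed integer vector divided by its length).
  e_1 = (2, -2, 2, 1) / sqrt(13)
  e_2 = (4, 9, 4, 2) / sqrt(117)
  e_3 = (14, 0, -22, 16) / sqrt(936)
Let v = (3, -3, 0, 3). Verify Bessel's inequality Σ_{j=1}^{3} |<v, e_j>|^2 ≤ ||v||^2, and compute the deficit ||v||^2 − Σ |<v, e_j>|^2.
Σ |<v, e_j>|^2 = 693/26; ||v||^2 = 27; deficit = 9/26

Write each e_j = u_j / sqrt(<u_j, u_j>) where u_j is the displayed integer vector. Then <v, e_j> = <v, u_j> / sqrt(<u_j, u_j>), so |<v, e_j>|^2 = <v, u_j>^2 / <u_j, u_j>.
Coefficients: <v, e_1> = 15/sqrt(13), <v, e_2> = -9/sqrt(117), <v, e_3> = 90/sqrt(936).
Square and sum: Σ |<v, e_j>|^2 = 693/26.
Compute ||v||^2 = v·v = 27.
Deficit = 27 − 693/26 = 9/26 ≥ 0, confirming Bessel's inequality. (The deficit equals ||v − Σ <v,e_j> e_j||^2, the squared distance from v to span{e_j}.)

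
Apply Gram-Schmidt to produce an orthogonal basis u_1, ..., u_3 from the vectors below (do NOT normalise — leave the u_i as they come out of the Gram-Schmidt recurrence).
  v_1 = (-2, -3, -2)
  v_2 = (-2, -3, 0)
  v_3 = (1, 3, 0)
Orthogonal basis:
  u_1 = (-2, -3, -2)
  u_2 = (-8/17, -12/17, 26/17)
  u_3 = (-9/13, 6/13, 0)

Apply the Gram-Schmidt recurrence
  u_1 = v_1
  u_i = v_i − Σ_{j<i} ((v_i · u_j) / (u_j · u_j)) · u_j.

Step by step this gives:
  u_1 = (-2, -3, -2)
  u_2 = (-8/17, -12/17, 26/17)
  u_3 = (-9/13, 6/13, 0)

Orthogonality check:
  u_2 · u_1 = 0 (should be 0)
  u_3 · u_1 = 0 (should be 0)
  u_3 · u_2 = 0 (should be 0)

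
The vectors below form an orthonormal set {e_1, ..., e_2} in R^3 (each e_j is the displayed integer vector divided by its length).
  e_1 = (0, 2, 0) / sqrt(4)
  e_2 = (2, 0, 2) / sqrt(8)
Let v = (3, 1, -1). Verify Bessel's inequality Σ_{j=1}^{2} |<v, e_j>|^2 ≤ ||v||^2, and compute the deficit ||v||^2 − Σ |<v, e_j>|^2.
Σ |<v, e_j>|^2 = 3; ||v||^2 = 11; deficit = 8

Write each e_j = u_j / sqrt(<u_j, u_j>) where u_j is the displayed integer vector. Then <v, e_j> = <v, u_j> / sqrt(<u_j, u_j>), so |<v, e_j>|^2 = <v, u_j>^2 / <u_j, u_j>.
Coefficients: <v, e_1> = 2/sqrt(4), <v, e_2> = 4/sqrt(8).
Square and sum: Σ |<v, e_j>|^2 = 3.
Compute ||v||^2 = v·v = 11.
Deficit = 11 − 3 = 8 ≥ 0, confirming Bessel's inequality. (The deficit equals ||v − Σ <v,e_j> e_j||^2, the squared distance from v to span{e_j}.)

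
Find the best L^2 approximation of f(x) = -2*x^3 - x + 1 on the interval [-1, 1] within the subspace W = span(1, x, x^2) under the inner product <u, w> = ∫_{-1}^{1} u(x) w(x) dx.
g(x) = 1 - 11*x/5

The best approximation g ∈ W is the orthogonal projection of f onto W. Writing g = a_0 + a_1 x + a_2 x^2, the coefficients solve the normal equations G · a = b where
  G_{ij} = <φ_i, φ_j> and b_i = <f, φ_i>, with φ_0 = 1, φ_1 = x, φ_2 = x^2.
G =
  [2, 0, 2/3]
  [0, 2/3, 0]
  [2/3, 0, 2/5],
b = (2, -22/15, 2/3).
Solving gives a_0 = 1, a_1 = -11/5, a_2 = 0, so
  g(x) = 1 - 11*x/5.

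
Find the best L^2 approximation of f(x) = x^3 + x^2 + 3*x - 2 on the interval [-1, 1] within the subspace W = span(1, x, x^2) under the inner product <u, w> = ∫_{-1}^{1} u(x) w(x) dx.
g(x) = x^2 + 18*x/5 - 2

The best approximation g ∈ W is the orthogonal projection of f onto W. Writing g = a_0 + a_1 x + a_2 x^2, the coefficients solve the normal equations G · a = b where
  G_{ij} = <φ_i, φ_j> and b_i = <f, φ_i>, with φ_0 = 1, φ_1 = x, φ_2 = x^2.
G =
  [2, 0, 2/3]
  [0, 2/3, 0]
  [2/3, 0, 2/5],
b = (-10/3, 12/5, -14/15).
Solving gives a_0 = -2, a_1 = 18/5, a_2 = 1, so
  g(x) = x^2 + 18*x/5 - 2.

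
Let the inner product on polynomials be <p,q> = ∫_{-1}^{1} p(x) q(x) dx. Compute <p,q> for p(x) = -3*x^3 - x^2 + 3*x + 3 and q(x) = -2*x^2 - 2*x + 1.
<p,q> = 8/15

Expand the product: p(x)·q(x) = 6*x^5 + 8*x^4 - 7*x^3 - 13*x^2 - 3*x + 3.
∫_{-1}^{1} of each monomial x^k gives [2/(k+1) if k even, 0 if k odd]. Integrating term-by-term (or equivalently evaluating the antiderivative F(x) = x^6 + 8*x^5/5 - 7*x^4/4 - 13*x^3/3 - 3*x^2/2 + 3*x at the endpoints):
  F(1) − F(−1) = -119/60 − (-151/60) = 8/15.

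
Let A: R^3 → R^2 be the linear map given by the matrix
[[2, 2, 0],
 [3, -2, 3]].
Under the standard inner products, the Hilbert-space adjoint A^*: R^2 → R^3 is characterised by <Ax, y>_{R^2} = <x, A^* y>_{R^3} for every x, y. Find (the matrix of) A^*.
A^* = A^T =
[[2, 3],
 [2, -2],
 [0, 3]]

For real matrices with standard dot products, the defining identity <Ax, y> = <x, A^* y> gives (Ax)^T y = x^T (A^*) y, i.e. x^T A^T y = x^T (A^*) y. Since this holds for all x, y, we must have A^* = A^T. Therefore
A^* =
[[2, 3],
 [2, -2],
 [0, 3]].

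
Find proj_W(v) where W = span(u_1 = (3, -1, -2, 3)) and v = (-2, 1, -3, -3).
proj_W(v) = (-30/23, 10/23, 20/23, -30/23)

Set up U = [u_1 | ... | u_1] ∈ R^(4×1). The projector onto W = col(U) is P = U (U^T U)^(-1) U^T.
Compute U^T U =
  [23],
and U^T v = (-10).
Solve U^T U · c = U^T v for the coefficients: c = (-10/23). The projection is proj_W(v) = U c.
Check: (v - proj_W(v)) · u_1 = 0  (should be 0).
Result: proj_W(v) = (-30/23, 10/23, 20/23, -30/23).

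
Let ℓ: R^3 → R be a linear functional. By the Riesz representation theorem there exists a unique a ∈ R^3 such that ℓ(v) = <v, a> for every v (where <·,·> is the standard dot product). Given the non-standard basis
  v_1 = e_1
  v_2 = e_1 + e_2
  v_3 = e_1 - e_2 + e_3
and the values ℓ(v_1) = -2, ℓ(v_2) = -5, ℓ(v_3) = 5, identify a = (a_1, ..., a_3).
a = (-2, -3, 4)

Write a = (a_1, ..., a_3) in the standard basis. For each basis vector v_i, ℓ(v_i) = <v_i, a> is a linear equation in the a_j's. Collect the n equations into a matrix system V a = ℓ, where row i of V is v_i (expressed in the standard basis). Since V is invertible (lower-triangular with 1s on the diagonal, up to permutation), solve by back-substitution:
  V =
[[1, 0, 0],
 [1, 1, 0],
 [1, -1, 1]]
  V a = (-2, -5, 5)
Solving gives a = (-2, -3, 4).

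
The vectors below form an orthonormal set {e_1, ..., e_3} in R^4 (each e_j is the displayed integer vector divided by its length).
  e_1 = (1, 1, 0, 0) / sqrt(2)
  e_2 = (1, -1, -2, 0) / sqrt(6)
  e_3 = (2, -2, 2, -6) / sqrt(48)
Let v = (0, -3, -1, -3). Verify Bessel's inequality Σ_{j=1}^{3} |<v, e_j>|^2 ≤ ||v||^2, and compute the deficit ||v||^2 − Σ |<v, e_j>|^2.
Σ |<v, e_j>|^2 = 75/4; ||v||^2 = 19; deficit = 1/4

Write each e_j = u_j / sqrt(<u_j, u_j>) where u_j is the displayed integer vector. Then <v, e_j> = <v, u_j> / sqrt(<u_j, u_j>), so |<v, e_j>|^2 = <v, u_j>^2 / <u_j, u_j>.
Coefficients: <v, e_1> = -3/sqrt(2), <v, e_2> = 5/sqrt(6), <v, e_3> = 22/sqrt(48).
Square and sum: Σ |<v, e_j>|^2 = 75/4.
Compute ||v||^2 = v·v = 19.
Deficit = 19 − 75/4 = 1/4 ≥ 0, confirming Bessel's inequality. (The deficit equals ||v − Σ <v,e_j> e_j||^2, the squared distance from v to span{e_j}.)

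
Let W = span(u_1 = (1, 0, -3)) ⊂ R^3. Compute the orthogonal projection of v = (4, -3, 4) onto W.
proj_W(v) = (-4/5, 0, 12/5)

Set up U = [u_1 | ... | u_1] ∈ R^(3×1). The projector onto W = col(U) is P = U (U^T U)^(-1) U^T.
Compute U^T U =
  [10],
and U^T v = (-8).
Solve U^T U · c = U^T v for the coefficients: c = (-4/5). The projection is proj_W(v) = U c.
Check: (v - proj_W(v)) · u_1 = 0  (should be 0).
Result: proj_W(v) = (-4/5, 0, 12/5).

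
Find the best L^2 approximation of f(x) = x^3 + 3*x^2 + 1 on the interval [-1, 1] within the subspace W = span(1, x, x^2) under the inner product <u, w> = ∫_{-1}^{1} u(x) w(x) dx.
g(x) = 3*x^2 + 3*x/5 + 1

The best approximation g ∈ W is the orthogonal projection of f onto W. Writing g = a_0 + a_1 x + a_2 x^2, the coefficients solve the normal equations G · a = b where
  G_{ij} = <φ_i, φ_j> and b_i = <f, φ_i>, with φ_0 = 1, φ_1 = x, φ_2 = x^2.
G =
  [2, 0, 2/3]
  [0, 2/3, 0]
  [2/3, 0, 2/5],
b = (4, 2/5, 28/15).
Solving gives a_0 = 1, a_1 = 3/5, a_2 = 3, so
  g(x) = 3*x^2 + 3*x/5 + 1.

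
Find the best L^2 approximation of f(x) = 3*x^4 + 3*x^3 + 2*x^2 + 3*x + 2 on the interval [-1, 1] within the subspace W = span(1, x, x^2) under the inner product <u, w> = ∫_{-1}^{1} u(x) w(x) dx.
g(x) = 32*x^2/7 + 24*x/5 + 61/35

The best approximation g ∈ W is the orthogonal projection of f onto W. Writing g = a_0 + a_1 x + a_2 x^2, the coefficients solve the normal equations G · a = b where
  G_{ij} = <φ_i, φ_j> and b_i = <f, φ_i>, with φ_0 = 1, φ_1 = x, φ_2 = x^2.
G =
  [2, 0, 2/3]
  [0, 2/3, 0]
  [2/3, 0, 2/5],
b = (98/15, 16/5, 314/105).
Solving gives a_0 = 61/35, a_1 = 24/5, a_2 = 32/7, so
  g(x) = 32*x^2/7 + 24*x/5 + 61/35.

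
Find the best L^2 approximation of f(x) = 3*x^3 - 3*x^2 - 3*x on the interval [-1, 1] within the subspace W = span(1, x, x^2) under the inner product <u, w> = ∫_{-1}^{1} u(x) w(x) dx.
g(x) = -3*x^2 - 6*x/5

The best approximation g ∈ W is the orthogonal projection of f onto W. Writing g = a_0 + a_1 x + a_2 x^2, the coefficients solve the normal equations G · a = b where
  G_{ij} = <φ_i, φ_j> and b_i = <f, φ_i>, with φ_0 = 1, φ_1 = x, φ_2 = x^2.
G =
  [2, 0, 2/3]
  [0, 2/3, 0]
  [2/3, 0, 2/5],
b = (-2, -4/5, -6/5).
Solving gives a_0 = 0, a_1 = -6/5, a_2 = -3, so
  g(x) = -3*x^2 - 6*x/5.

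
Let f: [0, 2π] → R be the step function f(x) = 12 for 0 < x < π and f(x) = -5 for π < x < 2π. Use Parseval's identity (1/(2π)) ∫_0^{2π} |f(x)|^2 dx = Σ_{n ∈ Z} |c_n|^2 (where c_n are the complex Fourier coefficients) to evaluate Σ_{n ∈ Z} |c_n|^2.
Σ |c_n|^2 = 169/2

Parseval equates the L^2 energy of f (normalised by 1/(2π)) with the ℓ^2 sum of its Fourier coefficients: (1/(2π)) ∫_0^{2π} |f|^2 = Σ |c_n|^2.
Compute the left side: (1/(2π)) [∫_0^π 12^2 dx + ∫_π^{2π} (-5)^2 dx] = (1/(2π)) · (144π + 25π) = (144 + 25)/2 = 169/2.
So Σ_{n ∈ Z} |c_n|^2 = 169/2.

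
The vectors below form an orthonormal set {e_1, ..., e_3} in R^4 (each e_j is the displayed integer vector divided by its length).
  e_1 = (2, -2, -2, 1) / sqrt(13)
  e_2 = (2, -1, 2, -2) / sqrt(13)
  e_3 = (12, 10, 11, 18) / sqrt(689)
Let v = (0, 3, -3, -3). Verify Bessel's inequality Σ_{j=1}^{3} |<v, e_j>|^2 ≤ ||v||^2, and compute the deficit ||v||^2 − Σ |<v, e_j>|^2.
Σ |<v, e_j>|^2 = 4203/689; ||v||^2 = 27; deficit = 14400/689

Write each e_j = u_j / sqrt(<u_j, u_j>) where u_j is the displayed integer vector. Then <v, e_j> = <v, u_j> / sqrt(<u_j, u_j>), so |<v, e_j>|^2 = <v, u_j>^2 / <u_j, u_j>.
Coefficients: <v, e_1> = -3/sqrt(13), <v, e_2> = -3/sqrt(13), <v, e_3> = -57/sqrt(689).
Square and sum: Σ |<v, e_j>|^2 = 4203/689.
Compute ||v||^2 = v·v = 27.
Deficit = 27 − 4203/689 = 14400/689 ≥ 0, confirming Bessel's inequality. (The deficit equals ||v − Σ <v,e_j> e_j||^2, the squared distance from v to span{e_j}.)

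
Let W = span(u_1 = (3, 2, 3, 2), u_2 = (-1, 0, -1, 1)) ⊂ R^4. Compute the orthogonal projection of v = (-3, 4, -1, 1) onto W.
proj_W(v) = (-40/31, 14/31, -40/31, 75/31)

Set up U = [u_1 | ... | u_2] ∈ R^(4×2). The projector onto W = col(U) is P = U (U^T U)^(-1) U^T.
Compute U^T U =
  [26, -4]
  [-4, 3],
and U^T v = (-2, 5).
Solve U^T U · c = U^T v for the coefficients: c = (7/31, 61/31). The projection is proj_W(v) = U c.
Check: (v - proj_W(v)) · u_1 = 0  (should be 0).
Check: (v - proj_W(v)) · u_2 = 0  (should be 0).
Result: proj_W(v) = (-40/31, 14/31, -40/31, 75/31).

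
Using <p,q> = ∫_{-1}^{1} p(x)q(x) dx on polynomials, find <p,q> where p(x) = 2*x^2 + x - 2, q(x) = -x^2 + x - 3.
<p,q> = 46/5

Expand the product: p(x)·q(x) = -2*x^4 + x^3 - 3*x^2 - 5*x + 6.
∫_{-1}^{1} of each monomial x^k gives [2/(k+1) if k even, 0 if k odd]. Integrating term-by-term (or equivalently evaluating the antiderivative F(x) = -2*x^5/5 + x^4/4 - x^3 - 5*x^2/2 + 6*x at the endpoints):
  F(1) − F(−1) = 47/20 − (-137/20) = 46/5.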